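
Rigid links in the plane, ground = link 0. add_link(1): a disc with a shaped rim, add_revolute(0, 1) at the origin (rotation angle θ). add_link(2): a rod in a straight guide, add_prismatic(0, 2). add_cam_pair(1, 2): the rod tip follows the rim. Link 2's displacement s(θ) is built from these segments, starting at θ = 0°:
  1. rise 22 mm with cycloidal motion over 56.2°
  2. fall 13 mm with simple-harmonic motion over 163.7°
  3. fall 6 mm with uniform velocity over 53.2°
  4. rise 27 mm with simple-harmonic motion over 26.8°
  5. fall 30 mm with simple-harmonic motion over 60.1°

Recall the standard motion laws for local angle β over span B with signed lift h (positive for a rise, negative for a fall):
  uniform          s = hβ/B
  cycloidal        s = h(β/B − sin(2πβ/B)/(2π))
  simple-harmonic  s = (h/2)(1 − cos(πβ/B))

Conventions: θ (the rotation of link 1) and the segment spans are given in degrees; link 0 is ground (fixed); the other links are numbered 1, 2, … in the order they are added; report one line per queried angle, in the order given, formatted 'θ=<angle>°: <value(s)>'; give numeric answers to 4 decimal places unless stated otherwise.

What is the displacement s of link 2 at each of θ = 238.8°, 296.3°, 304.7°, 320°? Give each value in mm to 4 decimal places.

segment 1 (0° to 56.2°, cycloidal, h = 22) is passed completely: s = 0.0000 + (22) = 22.0000
segment 2 (56.2° to 219.9°, simple-harmonic, h = -13) is passed completely: s = 22.0000 + (-13) = 9.0000
θ = 238.8° falls in segment 3 (219.9° to 273.1°, uniform, h = -6): β = 238.8 − 219.9 = 18.9°, B = 53.2°; Δs = -6·18.9/53.2 = -2.1316; s = 9.0000 − 2.1316 = 6.8684
segment 3 (219.9° to 273.1°, uniform, h = -6) is passed completely: s = 9.0000 + (-6) = 3.0000
θ = 296.3° falls in segment 4 (273.1° to 299.9°, simple-harmonic, h = 27): β = 296.3 − 273.1 = 23.2°, B = 26.8°; Δs = 27/2·(1 − cos(π·0.8657)) = 25.8156; s = 3.0000 + 25.8156 = 28.8156
segment 4 (273.1° to 299.9°, simple-harmonic, h = 27) is passed completely: s = 3.0000 + (27) = 30.0000
θ = 304.7° falls in segment 5 (299.9° to 360°, simple-harmonic, h = -30): β = 304.7 − 299.9 = 4.8°, B = 60.1°; Δs = -30/2·(1 − cos(π·0.0799)) = -0.4697; s = 30.0000 − 0.4697 = 29.5303
θ = 320° falls in segment 5 (299.9° to 360°, simple-harmonic, h = -30): β = 320 − 299.9 = 20.1°, B = 60.1°; Δs = -30/2·(1 − cos(π·0.3344)) = -7.5453; s = 30.0000 − 7.5453 = 22.4547

θ=238.8°: 6.8684
θ=296.3°: 28.8156
θ=304.7°: 29.5303
θ=320°: 22.4547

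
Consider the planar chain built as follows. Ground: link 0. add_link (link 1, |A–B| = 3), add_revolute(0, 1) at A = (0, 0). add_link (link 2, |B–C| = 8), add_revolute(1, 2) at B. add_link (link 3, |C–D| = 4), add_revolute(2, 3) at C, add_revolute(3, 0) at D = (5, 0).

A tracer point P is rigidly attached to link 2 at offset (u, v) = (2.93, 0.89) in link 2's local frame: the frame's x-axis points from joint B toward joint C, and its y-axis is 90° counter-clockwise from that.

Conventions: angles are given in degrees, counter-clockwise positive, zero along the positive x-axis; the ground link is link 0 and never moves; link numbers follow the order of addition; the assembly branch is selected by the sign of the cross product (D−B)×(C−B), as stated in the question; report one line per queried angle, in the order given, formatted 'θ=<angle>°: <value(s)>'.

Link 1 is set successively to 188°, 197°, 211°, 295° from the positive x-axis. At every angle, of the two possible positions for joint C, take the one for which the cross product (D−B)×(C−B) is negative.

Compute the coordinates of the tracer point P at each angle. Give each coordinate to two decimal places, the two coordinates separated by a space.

A=(0,0), D=(5.00,0)
θ=188°: B = A + 3.00·(cos188°, sin188°) = (-2.9708, -0.4175)
θ=188°: |BD| = 7.9817
θ=188°: circle(B,8.00) ∩ circle(D,4.00): a=6.9977, h=3.8771
θ=188°:   candidates: C₊=(3.8145,3.8203) cross=30.946; C₋=(4.2202,-3.9232) cross=-30.946
θ=188°:   branch - wants cross < 0 → take C=(4.2202,-3.9232) (cross=-30.946)
θ=188°: ex = (C−B)/|BC| = (0.8989,-0.4382); ey = (0.4382,0.8989)
θ=188°: P = B + 2.93·ex + 0.89·ey = (0.0529,-0.9015)
θ=197°: B = A + 3.00·(cos197°, sin197°) = (-2.8689, -0.8771)
θ=197°: |BD| = 7.9176
θ=197°: circle(B,8.00) ∩ circle(D,4.00): a=6.9900, h=3.8910
θ=197°:   candidates: C₊=(3.6471,3.7642) cross=30.807; C₋=(4.5091,-3.9698) cross=-30.807
θ=197°:   branch - wants cross < 0 → take C=(4.5091,-3.9698) (cross=-30.807)
θ=197°: ex = (C−B)/|BC| = (0.9223,-0.3866); ey = (0.3866,0.9223)
θ=197°: P = B + 2.93·ex + 0.89·ey = (0.1774,-1.1890)
θ=211°: B = A + 3.00·(cos211°, sin211°) = (-2.5715, -1.5451)
θ=211°: |BD| = 7.7275
θ=211°: circle(B,8.00) ∩ circle(D,4.00): a=6.9695, h=3.9275
θ=211°:   candidates: C₊=(3.4720,3.6966) cross=30.350; C₋=(5.0426,-3.9998) cross=-30.350
θ=211°:   branch - wants cross < 0 → take C=(5.0426,-3.9998) (cross=-30.350)
θ=211°: ex = (C−B)/|BC| = (0.9518,-0.3068); ey = (0.3068,0.9518)
θ=211°: P = B + 2.93·ex + 0.89·ey = (0.4902,-1.5971)
θ=295°: B = A + 3.00·(cos295°, sin295°) = (1.2679, -2.7189)
θ=295°: |BD| = 4.6175
θ=295°: circle(B,8.00) ∩ circle(D,4.00): a=7.5064, h=2.7667
θ=295°:   candidates: C₊=(5.7058,3.9372) cross=12.775; C₋=(8.9640,-0.5352) cross=-12.775
θ=295°:   branch - wants cross < 0 → take C=(8.9640,-0.5352) (cross=-12.775)
θ=295°: ex = (C−B)/|BC| = (0.9620,0.2730); ey = (-0.2730,0.9620)
θ=295°: P = B + 2.93·ex + 0.89·ey = (3.8436,-1.0629)

θ=188°: 0.05 -0.90
θ=197°: 0.18 -1.19
θ=211°: 0.49 -1.60
θ=295°: 3.84 -1.06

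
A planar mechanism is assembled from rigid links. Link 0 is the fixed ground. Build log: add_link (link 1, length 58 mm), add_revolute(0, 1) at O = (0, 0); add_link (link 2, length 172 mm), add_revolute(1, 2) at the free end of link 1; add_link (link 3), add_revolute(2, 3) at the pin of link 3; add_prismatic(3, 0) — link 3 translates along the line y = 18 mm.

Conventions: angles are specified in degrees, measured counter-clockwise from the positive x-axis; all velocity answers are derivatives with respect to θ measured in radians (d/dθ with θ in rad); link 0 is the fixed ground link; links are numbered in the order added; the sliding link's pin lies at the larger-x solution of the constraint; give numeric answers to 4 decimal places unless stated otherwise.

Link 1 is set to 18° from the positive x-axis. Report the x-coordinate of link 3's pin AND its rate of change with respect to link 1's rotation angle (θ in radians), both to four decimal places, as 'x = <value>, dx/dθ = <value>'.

geometry: r = 58 mm, L = 172 mm, e = 18 mm
crank pin P = (r cos θ, r sin θ) = (55.161278, 17.922986)
h = r sin θ − e = 17.922986 − 18 = -0.077014
x = r cos θ + √(L² − h²) = 55.161278 + 171.999983 = 227.161261
dx/dθ = −r sin θ − h·r cos θ/√(L² − h²) (θ in radians; h = -0.077014) = -17.898287

x = 227.1613, dx/dθ = -17.8983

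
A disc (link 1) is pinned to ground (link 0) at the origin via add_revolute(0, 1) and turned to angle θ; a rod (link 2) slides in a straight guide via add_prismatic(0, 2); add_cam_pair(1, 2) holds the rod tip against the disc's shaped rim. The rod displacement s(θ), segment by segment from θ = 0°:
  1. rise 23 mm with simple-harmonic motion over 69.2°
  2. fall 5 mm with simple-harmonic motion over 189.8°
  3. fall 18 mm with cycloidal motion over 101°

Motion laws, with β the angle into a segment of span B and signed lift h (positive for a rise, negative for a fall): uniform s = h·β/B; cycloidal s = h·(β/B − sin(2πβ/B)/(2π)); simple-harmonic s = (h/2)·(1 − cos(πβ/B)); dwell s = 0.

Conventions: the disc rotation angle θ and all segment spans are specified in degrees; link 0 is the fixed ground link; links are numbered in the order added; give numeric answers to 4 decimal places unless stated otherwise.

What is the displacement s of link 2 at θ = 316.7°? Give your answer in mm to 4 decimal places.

segment 1 (0° to 69.2°, simple-harmonic, h = 23) is passed completely: s = 0.0000 + (23) = 23.0000
segment 2 (69.2° to 259°, simple-harmonic, h = -5) is passed completely: s = 23.0000 + (-5) = 18.0000
θ = 316.7° falls in segment 3 (259° to 360°, cycloidal, h = -18): β = 316.7 − 259 = 57.7°, B = 101°; Δs = -18·(0.5713 − sin(2π·0.5713)/(2π)) = -11.5239; s = 18.0000 − 11.5239 = 6.4761

6.4761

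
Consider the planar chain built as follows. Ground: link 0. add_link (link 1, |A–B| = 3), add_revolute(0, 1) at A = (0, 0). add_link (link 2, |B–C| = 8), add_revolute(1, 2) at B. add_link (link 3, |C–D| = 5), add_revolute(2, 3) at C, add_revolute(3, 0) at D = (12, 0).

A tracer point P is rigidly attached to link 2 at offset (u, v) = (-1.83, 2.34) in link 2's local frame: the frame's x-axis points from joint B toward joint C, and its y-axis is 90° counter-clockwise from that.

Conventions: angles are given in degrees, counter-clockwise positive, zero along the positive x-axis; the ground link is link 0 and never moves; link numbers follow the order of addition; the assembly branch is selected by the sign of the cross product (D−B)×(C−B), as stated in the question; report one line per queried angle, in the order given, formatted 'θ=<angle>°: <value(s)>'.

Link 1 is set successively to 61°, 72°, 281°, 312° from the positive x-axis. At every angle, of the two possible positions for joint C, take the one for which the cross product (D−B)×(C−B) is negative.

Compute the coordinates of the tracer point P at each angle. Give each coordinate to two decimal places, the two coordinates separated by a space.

A=(0,0), D=(12.00,0)
θ=61°: B = A + 3.00·(cos61°, sin61°) = (1.4544, 2.6239)
θ=61°: |BD| = 10.8671
θ=61°: circle(B,8.00) ∩ circle(D,5.00): a=7.2280, h=3.4288
θ=61°:   candidates: C₊=(9.2964,4.2060) cross=37.261; C₋=(7.6406,-2.4487) cross=-37.261
θ=61°:   branch - wants cross < 0 → take C=(7.6406,-2.4487) (cross=-37.261)
θ=61°: ex = (C−B)/|BC| = (0.7733,-0.6341); ey = (0.6341,0.7733)
θ=61°: P = B + -1.83·ex + 2.34·ey = (1.5230,5.5937)
θ=72°: B = A + 3.00·(cos72°, sin72°) = (0.9271, 2.8532)
θ=72°: |BD| = 11.4346
θ=72°: circle(B,8.00) ∩ circle(D,5.00): a=7.4227, h=2.9840
θ=72°:   candidates: C₊=(8.8595,3.8907) cross=34.121; C₋=(7.3704,-1.8885) cross=-34.121
θ=72°:   branch - wants cross < 0 → take C=(7.3704,-1.8885) (cross=-34.121)
θ=72°: ex = (C−B)/|BC| = (0.8054,-0.5927); ey = (0.5927,0.8054)
θ=72°: P = B + -1.83·ex + 2.34·ey = (0.8401,5.8225)
θ=281°: B = A + 3.00·(cos281°, sin281°) = (0.5724, -2.9449)
θ=281°: |BD| = 11.8009
θ=281°: circle(B,8.00) ∩ circle(D,5.00): a=7.5529, h=2.6371
θ=281°:   candidates: C₊=(7.2283,1.4935) cross=31.120; C₋=(8.5444,-3.6137) cross=-31.120
θ=281°:   branch - wants cross < 0 → take C=(8.5444,-3.6137) (cross=-31.120)
θ=281°: ex = (C−B)/|BC| = (0.9965,-0.0836); ey = (0.0836,0.9965)
θ=281°: P = B + -1.83·ex + 2.34·ey = (-1.0555,-0.4601)
θ=312°: B = A + 3.00·(cos312°, sin312°) = (2.0074, -2.2294)
θ=312°: |BD| = 10.2383
θ=312°: circle(B,8.00) ∩ circle(D,5.00): a=7.0238, h=3.8297
θ=312°:   candidates: C₊=(8.0287,3.0378) cross=39.210; C₋=(9.6965,-4.4378) cross=-39.210
θ=312°:   branch - wants cross < 0 → take C=(9.6965,-4.4378) (cross=-39.210)
θ=312°: ex = (C−B)/|BC| = (0.9611,-0.2760); ey = (0.2760,0.9611)
θ=312°: P = B + -1.83·ex + 2.34·ey = (0.8944,0.5248)

θ=61°: 1.52 5.59
θ=72°: 0.84 5.82
θ=281°: -1.06 -0.46
θ=312°: 0.89 0.52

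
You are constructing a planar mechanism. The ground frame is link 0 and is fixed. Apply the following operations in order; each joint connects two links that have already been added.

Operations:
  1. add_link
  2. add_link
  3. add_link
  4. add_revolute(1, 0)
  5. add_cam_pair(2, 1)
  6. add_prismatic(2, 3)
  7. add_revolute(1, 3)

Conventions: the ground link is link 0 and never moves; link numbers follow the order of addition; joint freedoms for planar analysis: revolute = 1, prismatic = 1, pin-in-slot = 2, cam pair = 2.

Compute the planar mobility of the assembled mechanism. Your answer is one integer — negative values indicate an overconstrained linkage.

(L,J1,J2)=(1,0,0); link0 fixed
link1: (2,0,0)
link2: (3,0,0)
link3: (4,0,0)
R 1-0 [J1]: (4,1,0)
C 2-1 [J2]: (4,1,1)
P 2-3 [J1]: (4,2,1)
R 1-3 [J1]: (4,3,1)
Grübler: 3·3 − 2·3 − 1 = 2

M = 2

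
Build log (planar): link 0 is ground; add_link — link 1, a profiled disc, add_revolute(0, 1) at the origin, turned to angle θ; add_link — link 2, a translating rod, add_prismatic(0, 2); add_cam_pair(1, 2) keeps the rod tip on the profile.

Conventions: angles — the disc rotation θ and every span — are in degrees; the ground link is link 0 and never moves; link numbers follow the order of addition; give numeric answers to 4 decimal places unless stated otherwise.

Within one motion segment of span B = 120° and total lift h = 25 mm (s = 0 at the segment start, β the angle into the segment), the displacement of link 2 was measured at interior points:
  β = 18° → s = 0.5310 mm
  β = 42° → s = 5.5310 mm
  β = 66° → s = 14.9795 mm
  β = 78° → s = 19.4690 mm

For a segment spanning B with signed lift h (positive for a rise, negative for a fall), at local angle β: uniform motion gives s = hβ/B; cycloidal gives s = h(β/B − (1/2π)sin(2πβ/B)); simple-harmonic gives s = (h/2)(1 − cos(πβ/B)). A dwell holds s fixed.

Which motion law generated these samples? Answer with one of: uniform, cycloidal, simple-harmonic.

candidates at β/B = r: uniform s = h·r (linear in β); cycloidal s = h·(r − sin(2πr)/(2π)); simple-harmonic s = (h/2)(1 − cos(πr))
β=18°: printed 0.5310 | uniform 3.7500, cycloidal 0.5310, simple-harmonic 1.3624
β=42°: printed 5.5310 | uniform 8.7500, cycloidal 5.5310, simple-harmonic 6.8251
β=66°: printed 14.9795 | uniform 13.7500, cycloidal 14.9795, simple-harmonic 14.4554
β=78°: printed 19.4690 | uniform 16.2500, cycloidal 19.4690, simple-harmonic 18.1749
only one law matches every sample → cycloidal

cycloidal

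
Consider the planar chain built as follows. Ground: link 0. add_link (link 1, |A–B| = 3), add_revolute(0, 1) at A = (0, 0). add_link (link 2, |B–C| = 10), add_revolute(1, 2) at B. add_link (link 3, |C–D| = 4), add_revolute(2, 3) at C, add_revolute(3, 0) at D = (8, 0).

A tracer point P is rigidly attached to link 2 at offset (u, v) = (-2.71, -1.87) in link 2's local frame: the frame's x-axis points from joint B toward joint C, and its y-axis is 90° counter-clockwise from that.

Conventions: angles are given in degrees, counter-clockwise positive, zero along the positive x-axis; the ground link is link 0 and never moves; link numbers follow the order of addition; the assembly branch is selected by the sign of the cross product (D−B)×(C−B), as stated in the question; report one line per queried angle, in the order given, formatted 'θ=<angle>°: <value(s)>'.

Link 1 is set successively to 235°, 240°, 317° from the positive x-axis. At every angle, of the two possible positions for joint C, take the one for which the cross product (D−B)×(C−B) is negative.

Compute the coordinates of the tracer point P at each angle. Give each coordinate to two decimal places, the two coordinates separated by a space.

A=(0,0), D=(8.00,0)
θ=235°: B = A + 3.00·(cos235°, sin235°) = (-1.7207, -2.4575)
θ=235°: |BD| = 10.0265
θ=235°: circle(B,10.00) ∩ circle(D,4.00): a=9.2022, h=3.9141
θ=235°:   candidates: C₊=(6.2414,3.5927) cross=39.245; C₋=(8.1601,-3.9968) cross=-39.245
θ=235°:   branch - wants cross < 0 → take C=(8.1601,-3.9968) (cross=-39.245)
θ=235°: ex = (C−B)/|BC| = (0.9881,-0.1539); ey = (0.1539,0.9881)
θ=235°: P = B + -2.71·ex + -1.87·ey = (-4.6863,-3.8880)
θ=240°: B = A + 3.00·(cos240°, sin240°) = (-1.5000, -2.5981)
θ=240°: |BD| = 9.8489
θ=240°: circle(B,10.00) ∩ circle(D,4.00): a=9.1889, h=3.9452
θ=240°:   candidates: C₊=(6.3227,3.6313) cross=38.856; C₋=(8.4041,-3.9795) cross=-38.856
θ=240°:   branch - wants cross < 0 → take C=(8.4041,-3.9795) (cross=-38.856)
θ=240°: ex = (C−B)/|BC| = (0.9904,-0.1381); ey = (0.1381,0.9904)
θ=240°: P = B + -2.71·ex + -1.87·ey = (-4.4423,-4.0758)
θ=317°: B = A + 3.00·(cos317°, sin317°) = (2.1941, -2.0460)
θ=317°: |BD| = 6.1559
θ=317°: circle(B,10.00) ∩ circle(D,4.00): a=9.9007, h=1.4059
θ=317°:   candidates: C₊=(11.0646,2.5706) cross=8.655; C₋=(11.9992,-0.0814) cross=-8.655
θ=317°:   branch - wants cross < 0 → take C=(11.9992,-0.0814) (cross=-8.655)
θ=317°: ex = (C−B)/|BC| = (0.9805,0.1965); ey = (-0.1965,0.9805)
θ=317°: P = B + -2.71·ex + -1.87·ey = (-0.0957,-4.4120)

θ=235°: -4.69 -3.89
θ=240°: -4.44 -4.08
θ=317°: -0.10 -4.41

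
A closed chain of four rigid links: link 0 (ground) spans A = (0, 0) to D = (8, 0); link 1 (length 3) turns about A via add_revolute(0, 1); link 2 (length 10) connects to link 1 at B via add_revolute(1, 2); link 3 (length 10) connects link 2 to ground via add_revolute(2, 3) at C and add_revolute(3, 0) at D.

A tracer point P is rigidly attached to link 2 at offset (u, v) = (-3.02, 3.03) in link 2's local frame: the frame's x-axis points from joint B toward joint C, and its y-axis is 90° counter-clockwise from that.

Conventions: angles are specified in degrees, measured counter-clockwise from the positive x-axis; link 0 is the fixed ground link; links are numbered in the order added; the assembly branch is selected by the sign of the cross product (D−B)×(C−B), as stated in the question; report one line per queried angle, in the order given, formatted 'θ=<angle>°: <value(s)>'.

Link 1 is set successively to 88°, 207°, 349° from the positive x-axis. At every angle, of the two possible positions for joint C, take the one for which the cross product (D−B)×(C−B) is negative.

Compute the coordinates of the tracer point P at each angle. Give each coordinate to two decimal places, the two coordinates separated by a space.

A=(0,0), D=(8.00,0)
θ=88°: B = A + 3.00·(cos88°, sin88°) = (0.1047, 2.9982)
θ=88°: |BD| = 8.4454
θ=88°: circle(B,10.00) ∩ circle(D,10.00): a=4.2227, h=9.0647
θ=88°:   candidates: C₊=(7.2704,9.9733) cross=76.555; C₋=(0.8343,-6.9752) cross=-76.555
θ=88°:   branch - wants cross < 0 → take C=(0.8343,-6.9752) (cross=-76.555)
θ=88°: ex = (C−B)/|BC| = (0.0730,-0.9973); ey = (0.9973,0.0730)
θ=88°: P = B + -3.02·ex + 3.03·ey = (2.9063,6.2312)
θ=207°: B = A + 3.00·(cos207°, sin207°) = (-2.6730, -1.3620)
θ=207°: |BD| = 10.7596
θ=207°: circle(B,10.00) ∩ circle(D,10.00): a=5.3798, h=8.4296
θ=207°:   candidates: C₊=(1.5965,7.6808) cross=90.699; C₋=(3.7305,-9.0428) cross=-90.699
θ=207°:   branch - wants cross < 0 → take C=(3.7305,-9.0428) (cross=-90.699)
θ=207°: ex = (C−B)/|BC| = (0.6404,-0.7681); ey = (0.7681,0.6404)
θ=207°: P = B + -3.02·ex + 3.03·ey = (-2.2796,2.8979)
θ=349°: B = A + 3.00·(cos349°, sin349°) = (2.9449, -0.5724)
θ=349°: |BD| = 5.0874
θ=349°: circle(B,10.00) ∩ circle(D,10.00): a=2.5437, h=9.6711
θ=349°:   candidates: C₊=(4.3843,9.3234) cross=49.201; C₋=(6.5606,-9.8959) cross=-49.201
θ=349°:   branch - wants cross < 0 → take C=(6.5606,-9.8959) (cross=-49.201)
θ=349°: ex = (C−B)/|BC| = (0.3616,-0.9323); ey = (0.9323,0.3616)
θ=349°: P = B + -3.02·ex + 3.03·ey = (4.6779,3.3388)

θ=88°: 2.91 6.23
θ=207°: -2.28 2.90
θ=349°: 4.68 3.34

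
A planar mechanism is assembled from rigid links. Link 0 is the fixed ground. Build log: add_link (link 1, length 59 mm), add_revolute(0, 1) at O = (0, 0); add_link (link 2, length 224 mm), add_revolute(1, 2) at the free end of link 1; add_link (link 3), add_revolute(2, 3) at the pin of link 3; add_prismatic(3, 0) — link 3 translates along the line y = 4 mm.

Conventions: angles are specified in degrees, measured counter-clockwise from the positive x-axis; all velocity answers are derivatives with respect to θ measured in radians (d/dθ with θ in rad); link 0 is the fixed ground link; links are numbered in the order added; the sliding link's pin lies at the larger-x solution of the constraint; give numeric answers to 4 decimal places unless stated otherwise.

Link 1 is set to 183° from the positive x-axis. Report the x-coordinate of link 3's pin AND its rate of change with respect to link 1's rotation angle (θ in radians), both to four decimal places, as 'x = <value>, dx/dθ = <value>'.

geometry: r = 59 mm, L = 224 mm, e = 4 mm
crank pin P = (r cos θ, r sin θ) = (-58.919143, -3.087821)
h = r sin θ − e = -3.087821 − 4 = -7.087821
x = r cos θ + √(L² − h²) = -58.919143 + 223.887835 = 164.968693
dx/dθ = −r sin θ − h·r cos θ/√(L² − h²) (θ in radians; h = -7.087821) = 1.222564

x = 164.9687, dx/dθ = 1.2226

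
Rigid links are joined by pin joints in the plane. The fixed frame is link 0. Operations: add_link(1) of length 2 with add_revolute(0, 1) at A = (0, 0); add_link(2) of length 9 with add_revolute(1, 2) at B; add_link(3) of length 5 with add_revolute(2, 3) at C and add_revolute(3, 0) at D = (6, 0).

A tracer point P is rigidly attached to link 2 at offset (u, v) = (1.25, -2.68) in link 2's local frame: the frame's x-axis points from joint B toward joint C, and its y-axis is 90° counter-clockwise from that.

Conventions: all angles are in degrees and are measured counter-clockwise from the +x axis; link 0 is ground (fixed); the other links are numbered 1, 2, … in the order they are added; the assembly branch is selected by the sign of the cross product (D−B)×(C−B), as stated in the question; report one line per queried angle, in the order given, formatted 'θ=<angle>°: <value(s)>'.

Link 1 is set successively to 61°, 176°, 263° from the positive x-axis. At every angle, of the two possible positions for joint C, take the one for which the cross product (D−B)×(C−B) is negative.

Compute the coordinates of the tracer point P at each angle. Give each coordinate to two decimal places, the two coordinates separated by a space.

A=(0,0), D=(6.00,0)
θ=61°: B = A + 2.00·(cos61°, sin61°) = (0.9696, 1.7492)
θ=61°: |BD| = 5.3258
θ=61°: circle(B,9.00) ∩ circle(D,5.00): a=7.9203, h=4.2742
θ=61°:   candidates: C₊=(9.8544,3.1849) cross=22.764; C₋=(7.0467,-4.8892) cross=-22.764
θ=61°:   branch - wants cross < 0 → take C=(7.0467,-4.8892) (cross=-22.764)
θ=61°: ex = (C−B)/|BC| = (0.6752,-0.7376); ey = (0.7376,0.6752)
θ=61°: P = B + 1.25·ex + -2.68·ey = (-0.1631,-0.9824)
θ=176°: B = A + 2.00·(cos176°, sin176°) = (-1.9951, 0.1395)
θ=176°: |BD| = 7.9963
θ=176°: circle(B,9.00) ∩ circle(D,5.00): a=7.4998, h=4.9753
θ=176°:   candidates: C₊=(5.5903,4.9832) cross=39.784; C₋=(5.4167,-4.9659) cross=-39.784
θ=176°:   branch - wants cross < 0 → take C=(5.4167,-4.9659) (cross=-39.784)
θ=176°: ex = (C−B)/|BC| = (0.8235,-0.5673); ey = (0.5673,0.8235)
θ=176°: P = B + 1.25·ex + -2.68·ey = (-2.4860,-2.7766)
θ=263°: B = A + 2.00·(cos263°, sin263°) = (-0.2437, -1.9851)
θ=263°: |BD| = 6.5517
θ=263°: circle(B,9.00) ∩ circle(D,5.00): a=7.5495, h=4.8994
θ=263°:   candidates: C₊=(5.4665,4.9715) cross=32.100; C₋=(8.4354,-4.3668) cross=-32.100
θ=263°:   branch - wants cross < 0 → take C=(8.4354,-4.3668) (cross=-32.100)
θ=263°: ex = (C−B)/|BC| = (0.9643,-0.2646); ey = (0.2646,0.9643)
θ=263°: P = B + 1.25·ex + -2.68·ey = (0.2525,-4.9003)

θ=61°: -0.16 -0.98
θ=176°: -2.49 -2.78
θ=263°: 0.25 -4.90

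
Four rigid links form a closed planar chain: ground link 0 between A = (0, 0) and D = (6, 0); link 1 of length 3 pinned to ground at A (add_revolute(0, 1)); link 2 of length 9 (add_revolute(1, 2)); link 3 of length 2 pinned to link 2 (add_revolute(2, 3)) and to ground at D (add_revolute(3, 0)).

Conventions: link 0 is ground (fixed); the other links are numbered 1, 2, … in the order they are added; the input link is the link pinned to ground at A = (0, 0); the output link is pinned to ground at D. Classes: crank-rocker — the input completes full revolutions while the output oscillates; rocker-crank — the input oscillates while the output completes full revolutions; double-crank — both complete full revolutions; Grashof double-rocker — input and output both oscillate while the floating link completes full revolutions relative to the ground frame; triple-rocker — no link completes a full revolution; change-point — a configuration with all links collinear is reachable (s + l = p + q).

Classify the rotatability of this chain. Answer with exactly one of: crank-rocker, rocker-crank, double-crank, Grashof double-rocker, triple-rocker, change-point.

lengths: ground=6, input=3, coupler=9, output=2
sorted: s=2 (shortest), l=9 (longest), p+q=9
s + l = 11 vs p + q = 9
s + l > p + q → non-Grashof → no link fully rotates → triple-rocker

triple-rocker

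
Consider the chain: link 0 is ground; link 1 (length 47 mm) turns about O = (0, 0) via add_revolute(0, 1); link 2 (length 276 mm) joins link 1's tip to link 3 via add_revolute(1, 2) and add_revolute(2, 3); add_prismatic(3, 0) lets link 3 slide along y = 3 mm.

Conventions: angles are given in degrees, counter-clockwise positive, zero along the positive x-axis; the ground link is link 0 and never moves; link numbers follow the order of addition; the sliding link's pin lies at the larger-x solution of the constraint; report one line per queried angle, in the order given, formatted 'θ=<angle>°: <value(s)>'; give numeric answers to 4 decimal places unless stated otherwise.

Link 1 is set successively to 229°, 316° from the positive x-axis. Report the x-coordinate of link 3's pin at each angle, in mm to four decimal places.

geometry: r = 47 mm, L = 276 mm, e = 3 mm
θ=229°: crank pin P = (r cos θ, r sin θ) = (-30.834774, -35.471350)
θ=229°: h = r sin θ − e = -35.471350 − 3 = -38.471350
θ=229°: x = r cos θ + √(L² − h²) = -30.834774 + 273.305608 = 242.470833
θ=316°: crank pin P = (r cos θ, r sin θ) = (33.808971, -32.648943)
θ=316°: h = r sin θ − e = -32.648943 − 3 = -35.648943
θ=316°: x = r cos θ + √(L² − h²) = 33.808971 + 273.688058 = 307.497028

θ=229°: 242.4708
θ=316°: 307.4970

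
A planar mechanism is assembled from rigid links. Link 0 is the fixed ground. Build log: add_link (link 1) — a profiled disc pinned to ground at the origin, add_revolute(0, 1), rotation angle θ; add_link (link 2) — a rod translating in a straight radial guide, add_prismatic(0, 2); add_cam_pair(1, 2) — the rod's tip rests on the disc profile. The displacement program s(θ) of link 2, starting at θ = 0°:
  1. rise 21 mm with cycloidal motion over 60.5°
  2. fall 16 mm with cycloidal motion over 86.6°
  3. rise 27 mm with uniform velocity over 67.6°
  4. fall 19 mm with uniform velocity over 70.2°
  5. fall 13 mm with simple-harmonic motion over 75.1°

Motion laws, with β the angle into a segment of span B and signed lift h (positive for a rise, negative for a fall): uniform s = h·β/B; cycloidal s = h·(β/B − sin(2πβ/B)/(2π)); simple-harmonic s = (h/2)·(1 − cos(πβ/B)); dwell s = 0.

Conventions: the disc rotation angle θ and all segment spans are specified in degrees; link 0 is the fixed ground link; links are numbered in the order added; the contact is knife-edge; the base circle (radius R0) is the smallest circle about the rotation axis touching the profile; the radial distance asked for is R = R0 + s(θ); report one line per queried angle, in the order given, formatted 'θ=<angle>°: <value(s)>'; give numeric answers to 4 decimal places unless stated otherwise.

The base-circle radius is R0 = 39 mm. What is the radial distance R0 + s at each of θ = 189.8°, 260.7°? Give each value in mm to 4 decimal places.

seg 1 [0°–60.5°] cycloidal, h=21: full span → s += 21 → s = 21.0000
seg 2 [60.5°–147.1°] cycloidal, h=-16: full span → s += -16 → s = 5.0000
seg 3 [147.1°–214.7°] uniform, h=27: θ=189.8° here. β=42.7, B=67.6. 27·42.7/67.6 = 17.0547 → s = 22.0547
seg 3 [147.1°–214.7°] uniform, h=27: full span → s += 27 → s = 32.0000
seg 4 [214.7°–284.9°] uniform, h=-19: θ=260.7° here. β=46, B=70.2. -19·46/70.2 = -12.4501 → s = 19.5499
θ=189.8°: R = R0 + s = 39 + 22.0547 = 61.0547
θ=260.7°: R = R0 + s = 39 + 19.5499 = 58.5499

θ=189.8°: 61.0547
θ=260.7°: 58.5499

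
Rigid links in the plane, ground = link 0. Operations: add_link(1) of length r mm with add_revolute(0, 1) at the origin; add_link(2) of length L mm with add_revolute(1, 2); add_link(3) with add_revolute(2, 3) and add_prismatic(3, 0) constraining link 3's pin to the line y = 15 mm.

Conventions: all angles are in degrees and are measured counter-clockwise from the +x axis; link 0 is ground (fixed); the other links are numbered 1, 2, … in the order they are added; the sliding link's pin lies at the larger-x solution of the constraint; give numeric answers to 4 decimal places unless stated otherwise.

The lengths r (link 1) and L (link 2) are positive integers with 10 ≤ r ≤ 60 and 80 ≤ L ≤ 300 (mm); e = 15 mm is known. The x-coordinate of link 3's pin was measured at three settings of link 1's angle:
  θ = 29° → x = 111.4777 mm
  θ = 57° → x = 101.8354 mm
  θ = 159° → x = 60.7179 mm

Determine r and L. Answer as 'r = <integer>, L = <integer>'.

constraint per measurement: (x − r cos θ)² + (r sin θ − e)² = L²
subtracting the θ₁ and θ₂ equations cancels the r² and L² terms:
r = (x₁² − x₂²) / (2[(x₁cos θ₁ + e sin θ₁) − (x₂cos θ₂ + e sin θ₂)]) = 28.0000 → r = 28
L² = (x₁ − r cos θ₁)² + (r sin θ₁ − e)² = 7569.0043 → L = 87.0000 → L = 87
check at θ₃=159°: x = 60.7179 (printed 60.7179) ✓

r = 28, L = 87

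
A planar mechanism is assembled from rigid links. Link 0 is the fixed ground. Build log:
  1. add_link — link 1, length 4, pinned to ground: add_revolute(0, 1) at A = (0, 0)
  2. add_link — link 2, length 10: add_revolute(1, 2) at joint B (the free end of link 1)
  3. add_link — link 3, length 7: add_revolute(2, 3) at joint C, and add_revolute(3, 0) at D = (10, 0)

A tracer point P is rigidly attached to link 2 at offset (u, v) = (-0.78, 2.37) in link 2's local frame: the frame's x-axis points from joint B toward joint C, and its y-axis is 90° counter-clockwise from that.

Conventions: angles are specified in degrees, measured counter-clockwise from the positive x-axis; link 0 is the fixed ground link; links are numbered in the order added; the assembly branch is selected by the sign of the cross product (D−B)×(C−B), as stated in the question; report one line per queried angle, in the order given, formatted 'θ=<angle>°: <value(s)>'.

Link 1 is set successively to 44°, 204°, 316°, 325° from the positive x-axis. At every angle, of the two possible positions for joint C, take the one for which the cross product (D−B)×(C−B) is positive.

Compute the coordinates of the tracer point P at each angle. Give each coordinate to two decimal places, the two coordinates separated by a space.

A=(0,0), D=(10.00,0)
θ=44°: B = A + 4.00·(cos44°, sin44°) = (2.8774, 2.7786)
θ=44°: |BD| = 7.6454
θ=44°: circle(B,10.00) ∩ circle(D,7.00): a=7.1580, h=6.9830
θ=44°:   candidates: C₊=(12.0838,6.6826) cross=53.388; C₋=(7.0080,-6.3284) cross=-53.388
θ=44°:   branch + wants cross > 0 → take C=(12.0838,6.6826) (cross=53.388)
θ=44°: ex = (C−B)/|BC| = (0.9206,0.3904); ey = (-0.3904,0.9206)
θ=44°: P = B + -0.78·ex + 2.37·ey = (1.2340,4.6560)
θ=204°: B = A + 4.00·(cos204°, sin204°) = (-3.6542, -1.6269)
θ=204°: |BD| = 13.7508
θ=204°: circle(B,10.00) ∩ circle(D,7.00): a=8.7298, h=4.8775
θ=204°:   candidates: C₊=(4.4372,4.2492) cross=67.070; C₋=(5.5914,-5.4373) cross=-67.070
θ=204°:   branch + wants cross > 0 → take C=(4.4372,4.2492) (cross=67.070)
θ=204°: ex = (C−B)/|BC| = (0.8091,0.5876); ey = (-0.5876,0.8091)
θ=204°: P = B + -0.78·ex + 2.37·ey = (-5.6780,-0.1676)
θ=316°: B = A + 4.00·(cos316°, sin316°) = (2.8774, -2.7786)
θ=316°: |BD| = 7.6454
θ=316°: circle(B,10.00) ∩ circle(D,7.00): a=7.1580, h=6.9830
θ=316°:   candidates: C₊=(7.0080,6.3284) cross=53.388; C₋=(12.0838,-6.6826) cross=-53.388
θ=316°:   branch + wants cross > 0 → take C=(7.0080,6.3284) (cross=53.388)
θ=316°: ex = (C−B)/|BC| = (0.4131,0.9107); ey = (-0.9107,0.4131)
θ=316°: P = B + -0.78·ex + 2.37·ey = (0.3968,-2.5100)
θ=325°: B = A + 4.00·(cos325°, sin325°) = (3.2766, -2.2943)
θ=325°: |BD| = 7.1041
θ=325°: circle(B,10.00) ∩ circle(D,7.00): a=7.1415, h=6.9999
θ=325°:   candidates: C₊=(7.7748,6.6369) cross=49.728; C₋=(12.2961,-6.6127) cross=-49.728
θ=325°:   branch + wants cross > 0 → take C=(7.7748,6.6369) (cross=49.728)
θ=325°: ex = (C−B)/|BC| = (0.4498,0.8931); ey = (-0.8931,0.4498)
θ=325°: P = B + -0.78·ex + 2.37·ey = (0.8091,-1.9249)

θ=44°: 1.23 4.66
θ=204°: -5.68 -0.17
θ=316°: 0.40 -2.51
θ=325°: 0.81 -1.92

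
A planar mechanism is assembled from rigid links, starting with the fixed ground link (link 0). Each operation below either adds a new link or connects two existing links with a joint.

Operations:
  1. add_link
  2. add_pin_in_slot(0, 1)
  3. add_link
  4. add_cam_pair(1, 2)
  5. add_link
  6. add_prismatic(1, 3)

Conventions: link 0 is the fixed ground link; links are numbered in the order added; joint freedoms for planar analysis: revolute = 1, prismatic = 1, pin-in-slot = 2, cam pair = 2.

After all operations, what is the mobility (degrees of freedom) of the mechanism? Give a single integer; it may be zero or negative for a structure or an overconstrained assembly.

(L,J1,J2)=(1,0,0); link0 fixed
link1: (2,0,0)
PS 0-1 [J2]: (2,0,1)
link2: (3,0,1)
C 1-2 [J2]: (3,0,2)
link3: (4,0,2)
P 1-3 [J1]: (4,1,2)
Grübler: 3·3 − 2·1 − 2 = 5

M = 5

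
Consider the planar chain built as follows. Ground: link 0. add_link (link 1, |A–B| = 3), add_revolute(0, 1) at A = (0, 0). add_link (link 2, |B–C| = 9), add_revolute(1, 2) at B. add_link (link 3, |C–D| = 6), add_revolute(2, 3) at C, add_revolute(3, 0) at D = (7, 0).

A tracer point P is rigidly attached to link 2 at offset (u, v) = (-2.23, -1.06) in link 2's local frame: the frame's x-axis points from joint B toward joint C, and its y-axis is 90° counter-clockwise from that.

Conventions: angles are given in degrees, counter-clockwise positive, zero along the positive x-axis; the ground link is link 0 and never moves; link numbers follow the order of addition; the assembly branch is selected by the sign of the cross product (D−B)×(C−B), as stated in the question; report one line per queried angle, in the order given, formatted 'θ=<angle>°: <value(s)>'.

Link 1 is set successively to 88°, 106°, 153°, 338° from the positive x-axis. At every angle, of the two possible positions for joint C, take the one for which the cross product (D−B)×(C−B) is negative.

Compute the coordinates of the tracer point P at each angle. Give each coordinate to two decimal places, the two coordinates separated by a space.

A=(0,0), D=(7.00,0)
θ=88°: B = A + 3.00·(cos88°, sin88°) = (0.1047, 2.9982)
θ=88°: |BD| = 7.5189
θ=88°: circle(B,9.00) ∩ circle(D,6.00): a=6.7519, h=5.9508
θ=88°:   candidates: C₊=(8.6695,5.7631) cross=44.743; C₋=(3.9237,-5.1514) cross=-44.743
θ=88°:   branch - wants cross < 0 → take C=(3.9237,-5.1514) (cross=-44.743)
θ=88°: ex = (C−B)/|BC| = (0.4243,-0.9055); ey = (0.9055,0.4243)
θ=88°: P = B + -2.23·ex + -1.06·ey = (-1.8014,4.5676)
θ=106°: B = A + 3.00·(cos106°, sin106°) = (-0.8269, 2.8838)
θ=106°: |BD| = 8.3413
θ=106°: circle(B,9.00) ∩ circle(D,6.00): a=6.8681, h=5.8163
θ=106°:   candidates: C₊=(7.6285,5.9670) cross=48.516; C₋=(3.6068,-4.9483) cross=-48.516
θ=106°:   branch - wants cross < 0 → take C=(3.6068,-4.9483) (cross=-48.516)
θ=106°: ex = (C−B)/|BC| = (0.4926,-0.8702); ey = (0.8702,0.4926)
θ=106°: P = B + -2.23·ex + -1.06·ey = (-2.8479,4.3022)
θ=153°: B = A + 3.00·(cos153°, sin153°) = (-2.6730, 1.3620)
θ=153°: |BD| = 9.7684
θ=153°: circle(B,9.00) ∩ circle(D,6.00): a=7.1876, h=5.4166
θ=153°:   candidates: C₊=(5.1995,5.7235) cross=52.911; C₋=(3.6891,-5.0038) cross=-52.911
θ=153°:   branch - wants cross < 0 → take C=(3.6891,-5.0038) (cross=-52.911)
θ=153°: ex = (C−B)/|BC| = (0.7069,-0.7073); ey = (0.7073,0.7069)
θ=153°: P = B + -2.23·ex + -1.06·ey = (-4.9992,2.1900)
θ=338°: B = A + 3.00·(cos338°, sin338°) = (2.7816, -1.1238)
θ=338°: |BD| = 4.3656
θ=338°: circle(B,9.00) ∩ circle(D,6.00): a=7.3367, h=5.2127
θ=338°:   candidates: C₊=(8.5291,5.8019) cross=22.756; C₋=(11.2129,-4.2722) cross=-22.756
θ=338°:   branch - wants cross < 0 → take C=(11.2129,-4.2722) (cross=-22.756)
θ=338°: ex = (C−B)/|BC| = (0.9368,-0.3498); ey = (0.3498,0.9368)
θ=338°: P = B + -2.23·ex + -1.06·ey = (0.3216,-1.3368)

θ=88°: -1.80 4.57
θ=106°: -2.85 4.30
θ=153°: -5.00 2.19
θ=338°: 0.32 -1.34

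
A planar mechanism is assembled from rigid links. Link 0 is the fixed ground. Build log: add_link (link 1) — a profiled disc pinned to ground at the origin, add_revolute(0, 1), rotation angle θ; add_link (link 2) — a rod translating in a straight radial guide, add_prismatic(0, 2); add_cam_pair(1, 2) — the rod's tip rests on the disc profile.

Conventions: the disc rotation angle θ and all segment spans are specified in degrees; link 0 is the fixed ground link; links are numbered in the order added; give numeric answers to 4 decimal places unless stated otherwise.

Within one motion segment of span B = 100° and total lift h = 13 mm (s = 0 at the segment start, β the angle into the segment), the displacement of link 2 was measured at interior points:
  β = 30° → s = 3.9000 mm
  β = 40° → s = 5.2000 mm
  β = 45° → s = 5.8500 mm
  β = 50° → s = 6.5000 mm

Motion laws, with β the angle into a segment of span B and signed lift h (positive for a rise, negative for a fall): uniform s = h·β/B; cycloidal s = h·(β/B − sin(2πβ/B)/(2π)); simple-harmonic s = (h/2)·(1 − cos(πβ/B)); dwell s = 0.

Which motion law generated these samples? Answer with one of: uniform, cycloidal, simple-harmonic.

candidates at β/B = r: uniform s = h·r (linear in β); cycloidal s = h·(r − sin(2πr)/(2π)); simple-harmonic s = (h/2)(1 − cos(πr))
β=30°: printed 3.9000 | uniform 3.9000, cycloidal 1.9323, simple-harmonic 2.6794
β=40°: printed 5.2000 | uniform 5.2000, cycloidal 3.9839, simple-harmonic 4.4914
β=45°: printed 5.8500 | uniform 5.8500, cycloidal 5.2106, simple-harmonic 5.4832
β=50°: printed 6.5000 | uniform 6.5000, cycloidal 6.5000, simple-harmonic 6.5000
only one law matches every sample → uniform

uniform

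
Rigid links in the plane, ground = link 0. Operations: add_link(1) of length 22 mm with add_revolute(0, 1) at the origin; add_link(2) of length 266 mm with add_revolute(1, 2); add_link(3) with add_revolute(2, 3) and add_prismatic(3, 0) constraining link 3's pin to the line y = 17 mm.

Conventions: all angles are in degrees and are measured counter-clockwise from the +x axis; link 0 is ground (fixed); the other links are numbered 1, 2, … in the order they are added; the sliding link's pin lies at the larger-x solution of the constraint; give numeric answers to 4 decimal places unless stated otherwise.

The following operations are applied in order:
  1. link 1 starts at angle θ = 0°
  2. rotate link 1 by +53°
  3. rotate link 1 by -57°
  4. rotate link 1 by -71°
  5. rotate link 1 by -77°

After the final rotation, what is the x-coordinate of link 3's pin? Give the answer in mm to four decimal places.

geometry: r = 22 mm, L = 266 mm, e = 17 mm; θ starts at 0°
rotate link 1 by +53°: θ ← 0° +53° = 53°
rotate link 1 by -57°: θ ← 53° -57° = -4°
rotate link 1 by -71°: θ ← -4° -71° = -75°
rotate link 1 by -77°: θ ← -75° -77° = -152°
crank pin P = (r cos θ, r sin θ) = (-19.424847, -10.328374)
h = r sin θ − e = -10.328374 − 17 = -27.328374
x = r cos θ + √(L² − h²) = -19.424847 + 264.592441 = 245.167594

245.1676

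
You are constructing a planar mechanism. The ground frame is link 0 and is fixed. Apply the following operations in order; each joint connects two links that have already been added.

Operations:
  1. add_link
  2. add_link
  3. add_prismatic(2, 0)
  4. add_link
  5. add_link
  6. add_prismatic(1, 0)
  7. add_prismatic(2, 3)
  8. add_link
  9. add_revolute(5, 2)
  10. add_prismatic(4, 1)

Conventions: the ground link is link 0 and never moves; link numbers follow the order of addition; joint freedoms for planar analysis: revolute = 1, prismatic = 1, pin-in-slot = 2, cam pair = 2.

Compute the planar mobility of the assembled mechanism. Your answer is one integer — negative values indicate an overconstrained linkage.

link 0 = ground. State L|J1|J2 = 1|0|0
+link1  2|0|0
+link2  3|0|0
P(2,0) f=1→J1  3|1|0
+link3  4|1|0
+link4  5|1|0
P(1,0) f=1→J1  5|2|0
P(2,3) f=1→J1  5|3|0
+link5  6|3|0
R(5,2) f=1→J1  6|4|0
P(4,1) f=1→J1  6|5|0
M = 3(6−1)−2·5−0 = 15−10−0 = 5

M = 5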